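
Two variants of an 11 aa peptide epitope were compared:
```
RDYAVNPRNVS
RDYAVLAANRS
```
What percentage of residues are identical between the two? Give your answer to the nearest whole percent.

Mismatches at positions 6, 7, 8, 10 (1-based): 4 of 11.
Identical positions: 7/11 = 63.64% → 64%.

64%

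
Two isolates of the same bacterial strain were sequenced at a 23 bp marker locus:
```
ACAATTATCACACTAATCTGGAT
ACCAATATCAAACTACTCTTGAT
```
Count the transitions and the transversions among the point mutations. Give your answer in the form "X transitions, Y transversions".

0 transitions, 5 transversions

Mismatches (1-based):
position 3: A→C (purine→pyrimidine, transversion)
position 5: T→A (pyrimidine→purine, transversion)
position 11: C→A (pyrimidine→purine, transversion)
position 16: A→C (purine→pyrimidine, transversion)
position 20: G→T (purine→pyrimidine, transversion)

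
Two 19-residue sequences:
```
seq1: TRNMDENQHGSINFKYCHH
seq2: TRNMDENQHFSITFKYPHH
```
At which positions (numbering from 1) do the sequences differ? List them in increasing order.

Scanning 1-based: 10: G/F; 13: N/T; 17: C/P.

10, 13, 17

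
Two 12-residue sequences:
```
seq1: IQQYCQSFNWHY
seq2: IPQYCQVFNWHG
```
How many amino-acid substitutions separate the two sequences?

The sequences differ at positions 2, 7, 12 (1-based) — 3 in total.

3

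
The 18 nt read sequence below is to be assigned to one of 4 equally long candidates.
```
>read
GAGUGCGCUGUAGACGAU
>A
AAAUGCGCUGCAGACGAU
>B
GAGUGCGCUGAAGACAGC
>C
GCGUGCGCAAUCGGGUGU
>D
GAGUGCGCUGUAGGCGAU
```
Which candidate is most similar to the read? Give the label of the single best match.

D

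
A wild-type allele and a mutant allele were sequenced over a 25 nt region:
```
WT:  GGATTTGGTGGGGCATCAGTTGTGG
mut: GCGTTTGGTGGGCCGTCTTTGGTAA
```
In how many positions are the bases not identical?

9

Comparing position by position, 9 positions differ: 2 (G/C), 3 (A/G), 13 (G/C), 15 (A/G), 18 (A/T), 19 (G/T), 21 (T/G), 24 (G/A), 25 (G/A).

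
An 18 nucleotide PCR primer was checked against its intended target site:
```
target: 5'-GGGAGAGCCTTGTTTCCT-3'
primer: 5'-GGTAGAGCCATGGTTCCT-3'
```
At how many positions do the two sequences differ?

3

Comparing position by position, 3 positions differ: 3 (G/T), 10 (T/A), 13 (T/G).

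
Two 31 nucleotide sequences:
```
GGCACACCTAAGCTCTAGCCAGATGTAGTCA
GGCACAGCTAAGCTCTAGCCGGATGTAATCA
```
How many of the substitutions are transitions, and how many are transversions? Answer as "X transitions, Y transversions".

2 transitions, 1 transversion

Transitions (purine↔purine or pyrimidine↔pyrimidine): 21 A→G, 28 G→A.
Transversions (purine↔pyrimidine): 7 C→G.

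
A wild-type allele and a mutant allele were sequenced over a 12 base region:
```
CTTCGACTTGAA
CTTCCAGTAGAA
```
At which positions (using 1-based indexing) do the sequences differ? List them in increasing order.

5, 7, 9

Scanning 1-based: 5: G/C; 7: C/G; 9: T/A.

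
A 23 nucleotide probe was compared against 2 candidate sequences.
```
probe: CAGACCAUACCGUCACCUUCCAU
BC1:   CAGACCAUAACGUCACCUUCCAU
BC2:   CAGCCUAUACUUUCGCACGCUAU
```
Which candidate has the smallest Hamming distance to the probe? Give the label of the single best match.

Hamming distances to probe — BC1: 1; BC2: 9.
Smallest is BC1 with 1 mismatch.

BC1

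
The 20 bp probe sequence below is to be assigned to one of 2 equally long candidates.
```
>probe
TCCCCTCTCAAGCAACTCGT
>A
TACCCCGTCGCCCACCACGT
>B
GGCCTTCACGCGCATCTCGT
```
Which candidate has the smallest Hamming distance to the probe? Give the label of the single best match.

B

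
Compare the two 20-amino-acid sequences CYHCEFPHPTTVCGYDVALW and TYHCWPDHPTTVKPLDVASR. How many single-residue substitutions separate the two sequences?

Comparing position by position, 9 residues differ: 1 (C/T), 5 (E/W), 6 (F/P), 7 (P/D), 13 (C/K), 14 (G/P), 15 (Y/L), 19 (L/S), 20 (W/R).

9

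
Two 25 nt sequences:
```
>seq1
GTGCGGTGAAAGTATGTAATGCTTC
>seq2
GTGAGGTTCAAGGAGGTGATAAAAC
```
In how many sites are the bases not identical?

Comparing position by position, 10 sites differ: 4 (C/A), 8 (G/T), 9 (A/C), 13 (T/G), 15 (T/G), 18 (A/G), 21 (G/A), 22 (C/A), 23 (T/A), 24 (T/A).

10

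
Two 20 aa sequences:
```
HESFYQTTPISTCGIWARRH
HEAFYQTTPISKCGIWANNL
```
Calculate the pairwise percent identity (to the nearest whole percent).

75%

Mismatches at positions 3, 12, 18, 19, 20 (1-based): 5 of 20.
Identical positions: 15/20 = 75% → 75%.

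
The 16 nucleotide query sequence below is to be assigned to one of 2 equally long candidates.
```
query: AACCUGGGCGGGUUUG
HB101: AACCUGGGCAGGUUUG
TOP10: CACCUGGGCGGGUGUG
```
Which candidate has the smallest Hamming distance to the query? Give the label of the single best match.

HB101

HB101 differs at 1 base; TOP10 differs at 2 bases. The closest is HB101.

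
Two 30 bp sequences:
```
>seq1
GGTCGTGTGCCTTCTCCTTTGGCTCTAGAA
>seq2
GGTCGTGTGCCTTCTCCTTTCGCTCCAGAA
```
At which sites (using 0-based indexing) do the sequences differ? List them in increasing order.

20, 25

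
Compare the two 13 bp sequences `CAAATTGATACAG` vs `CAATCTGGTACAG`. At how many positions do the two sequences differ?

3

The sequences differ at positions 4, 5, 8 (1-based) — 3 in total.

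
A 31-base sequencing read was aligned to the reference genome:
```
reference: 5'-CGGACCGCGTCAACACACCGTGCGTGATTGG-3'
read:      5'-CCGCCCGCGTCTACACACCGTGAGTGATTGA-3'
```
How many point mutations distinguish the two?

Comparing position by position, 5 bases differ: 2 (G/C), 4 (A/C), 12 (A/T), 23 (C/A), 31 (G/A).

5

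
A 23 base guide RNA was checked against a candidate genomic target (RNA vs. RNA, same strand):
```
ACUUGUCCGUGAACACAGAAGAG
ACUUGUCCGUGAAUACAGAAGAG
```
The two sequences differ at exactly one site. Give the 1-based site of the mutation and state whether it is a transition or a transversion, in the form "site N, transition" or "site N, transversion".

site 14, transition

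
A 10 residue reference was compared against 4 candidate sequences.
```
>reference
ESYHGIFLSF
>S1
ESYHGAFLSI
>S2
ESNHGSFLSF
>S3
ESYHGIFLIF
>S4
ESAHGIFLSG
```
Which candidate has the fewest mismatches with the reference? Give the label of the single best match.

S3

Hamming distances to reference — S1: 2; S2: 2; S3: 1; S4: 2.
Smallest is S3 with 1 mismatch.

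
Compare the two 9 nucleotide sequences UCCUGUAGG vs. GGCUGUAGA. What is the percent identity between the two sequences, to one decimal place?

3 positions differ (1, 2, 9), so 6 of 9 match: 6/9 = 66.67%.

66.7%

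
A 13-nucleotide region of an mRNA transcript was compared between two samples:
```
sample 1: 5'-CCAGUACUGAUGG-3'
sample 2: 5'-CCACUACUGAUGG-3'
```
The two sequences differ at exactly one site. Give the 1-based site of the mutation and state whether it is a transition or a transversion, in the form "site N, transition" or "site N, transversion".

Site 4 changes G→C. G is a purine and C is a pyrimidine, so this is a transversion.

site 4, transversion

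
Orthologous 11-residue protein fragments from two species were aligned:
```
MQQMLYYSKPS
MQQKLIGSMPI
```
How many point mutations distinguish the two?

5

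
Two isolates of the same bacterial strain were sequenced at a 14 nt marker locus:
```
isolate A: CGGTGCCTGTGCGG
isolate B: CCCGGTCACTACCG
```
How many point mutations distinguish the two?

8

Comparing position by position, 8 positions differ: 2 (G/C), 3 (G/C), 4 (T/G), 6 (C/T), 8 (T/A), 9 (G/C), 11 (G/A), 13 (G/C).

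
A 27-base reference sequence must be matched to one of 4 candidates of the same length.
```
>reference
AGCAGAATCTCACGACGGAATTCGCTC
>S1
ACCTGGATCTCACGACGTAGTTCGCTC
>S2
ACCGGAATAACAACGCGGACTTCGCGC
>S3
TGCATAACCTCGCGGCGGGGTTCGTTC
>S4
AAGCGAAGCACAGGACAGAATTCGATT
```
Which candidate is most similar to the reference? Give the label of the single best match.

S1

S1 differs at 5 positions; S2 differs at 9 positions; S3 differs at 8 positions; S4 differs at 9 positions. The closest is S1.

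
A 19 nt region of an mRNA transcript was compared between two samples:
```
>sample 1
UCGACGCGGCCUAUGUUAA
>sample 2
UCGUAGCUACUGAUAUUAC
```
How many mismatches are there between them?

Comparing position by position, 8 positions differ: 4 (A/U), 5 (C/A), 8 (G/U), 9 (G/A), 11 (C/U), 12 (U/G), 15 (G/A), 19 (A/C).

8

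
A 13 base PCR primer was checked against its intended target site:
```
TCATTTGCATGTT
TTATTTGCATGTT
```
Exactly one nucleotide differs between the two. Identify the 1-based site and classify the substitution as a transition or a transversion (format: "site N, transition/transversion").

site 2, transition

Site 2 changes C→T. C is a pyrimidine and T is a pyrimidine, so this is a transition.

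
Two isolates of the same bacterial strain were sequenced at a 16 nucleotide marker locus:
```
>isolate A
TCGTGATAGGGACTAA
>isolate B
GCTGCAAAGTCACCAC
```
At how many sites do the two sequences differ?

Comparing position by position, 9 sites differ: 1 (T/G), 3 (G/T), 4 (T/G), 5 (G/C), 7 (T/A), 10 (G/T), 11 (G/C), 14 (T/C), 16 (A/C).

9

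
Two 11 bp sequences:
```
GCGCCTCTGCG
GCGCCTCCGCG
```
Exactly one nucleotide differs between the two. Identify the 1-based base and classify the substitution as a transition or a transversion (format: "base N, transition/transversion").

The sequences differ only at base 8: T→C (pyrimidine→pyrimidine), a transition.

base 8, transition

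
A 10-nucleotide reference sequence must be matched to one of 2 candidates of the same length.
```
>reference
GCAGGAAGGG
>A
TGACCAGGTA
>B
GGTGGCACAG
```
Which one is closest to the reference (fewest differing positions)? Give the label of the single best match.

Hamming distances to reference — A: 7; B: 5.
Smallest is B with 5 mismatches.

B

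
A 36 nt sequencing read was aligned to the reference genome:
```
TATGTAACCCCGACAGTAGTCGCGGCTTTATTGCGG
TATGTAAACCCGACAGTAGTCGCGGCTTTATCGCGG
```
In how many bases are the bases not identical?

2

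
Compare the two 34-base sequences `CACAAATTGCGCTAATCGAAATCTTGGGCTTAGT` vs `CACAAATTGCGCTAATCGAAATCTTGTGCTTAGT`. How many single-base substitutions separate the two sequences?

1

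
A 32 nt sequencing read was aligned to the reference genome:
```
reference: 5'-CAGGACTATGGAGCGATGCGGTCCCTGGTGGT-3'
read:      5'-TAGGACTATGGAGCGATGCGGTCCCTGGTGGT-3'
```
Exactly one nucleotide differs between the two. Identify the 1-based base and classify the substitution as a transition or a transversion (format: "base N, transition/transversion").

The sequences differ only at base 1: C→T (pyrimidine→pyrimidine), a transition.

base 1, transition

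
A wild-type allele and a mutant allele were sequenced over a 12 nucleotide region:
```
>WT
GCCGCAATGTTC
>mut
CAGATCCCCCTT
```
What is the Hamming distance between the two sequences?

11

Comparing position by position, 11 positions differ: 1 (G/C), 2 (C/A), 3 (C/G), 4 (G/A), 5 (C/T), 6 (A/C), 7 (A/C), 8 (T/C), 9 (G/C), 10 (T/C), 12 (C/T).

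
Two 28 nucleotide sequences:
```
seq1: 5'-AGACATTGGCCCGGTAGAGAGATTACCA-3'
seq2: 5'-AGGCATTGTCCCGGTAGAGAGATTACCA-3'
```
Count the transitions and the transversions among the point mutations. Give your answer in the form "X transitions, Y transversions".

Transitions (purine↔purine or pyrimidine↔pyrimidine): 3 A→G.
Transversions (purine↔pyrimidine): 9 G→T.

1 transition, 1 transversion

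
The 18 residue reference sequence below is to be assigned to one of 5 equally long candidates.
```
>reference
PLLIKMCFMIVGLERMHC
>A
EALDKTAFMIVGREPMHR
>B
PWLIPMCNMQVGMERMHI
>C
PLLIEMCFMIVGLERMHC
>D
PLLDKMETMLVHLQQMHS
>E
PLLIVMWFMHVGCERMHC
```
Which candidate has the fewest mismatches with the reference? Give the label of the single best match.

C

Hamming distances to reference — A: 8; B: 6; C: 1; D: 8; E: 4.
Smallest is C with 1 mismatch.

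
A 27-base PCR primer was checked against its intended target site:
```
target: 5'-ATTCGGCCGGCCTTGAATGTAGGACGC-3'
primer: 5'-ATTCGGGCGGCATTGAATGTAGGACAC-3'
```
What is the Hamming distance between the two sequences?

3

Mismatches (1-based): site 7: C→G; site 12: C→A; site 26: G→A.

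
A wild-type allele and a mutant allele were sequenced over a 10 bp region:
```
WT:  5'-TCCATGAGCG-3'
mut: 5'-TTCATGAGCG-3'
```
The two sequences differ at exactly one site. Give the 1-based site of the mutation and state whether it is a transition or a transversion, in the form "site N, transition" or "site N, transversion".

site 2, transition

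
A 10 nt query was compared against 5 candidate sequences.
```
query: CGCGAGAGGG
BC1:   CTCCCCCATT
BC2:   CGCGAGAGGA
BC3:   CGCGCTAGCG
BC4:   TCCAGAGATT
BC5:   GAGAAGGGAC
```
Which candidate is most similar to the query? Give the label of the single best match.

BC2

Hamming distances to query — BC1: 8; BC2: 1; BC3: 3; BC4: 9; BC5: 7.
Smallest is BC2 with 1 mismatch.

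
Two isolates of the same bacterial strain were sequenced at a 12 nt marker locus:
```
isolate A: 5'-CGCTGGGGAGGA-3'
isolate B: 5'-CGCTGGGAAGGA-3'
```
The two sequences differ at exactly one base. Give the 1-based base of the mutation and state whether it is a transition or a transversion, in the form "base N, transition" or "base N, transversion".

The sequences differ only at base 8: G→A (purine→purine), a transition.

base 8, transition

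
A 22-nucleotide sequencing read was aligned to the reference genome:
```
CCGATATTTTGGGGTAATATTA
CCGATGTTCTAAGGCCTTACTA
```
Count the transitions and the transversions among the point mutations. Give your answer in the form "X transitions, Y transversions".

Transitions (purine↔purine or pyrimidine↔pyrimidine): 6 A→G, 9 T→C, 11 G→A, 12 G→A, 15 T→C, 20 T→C.
Transversions (purine↔pyrimidine): 16 A→C, 17 A→T.

6 transitions, 2 transversions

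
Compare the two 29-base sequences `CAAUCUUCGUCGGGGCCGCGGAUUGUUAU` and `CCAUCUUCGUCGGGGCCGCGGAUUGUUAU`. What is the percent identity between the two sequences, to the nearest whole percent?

Mismatch at position 2 (1-based): 1 of 29.
Identical positions: 28/29 = 96.55% → 97%.

97%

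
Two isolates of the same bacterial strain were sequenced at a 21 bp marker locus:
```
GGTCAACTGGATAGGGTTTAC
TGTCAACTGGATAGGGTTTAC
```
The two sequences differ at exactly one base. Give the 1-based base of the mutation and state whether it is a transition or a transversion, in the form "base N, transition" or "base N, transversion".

Base 1 changes G→T. G is a purine and T is a pyrimidine, so this is a transversion.

base 1, transversion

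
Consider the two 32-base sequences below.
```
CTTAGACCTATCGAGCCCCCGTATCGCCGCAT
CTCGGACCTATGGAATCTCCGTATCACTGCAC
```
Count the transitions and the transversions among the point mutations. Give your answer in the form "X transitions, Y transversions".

Mismatches (1-based):
site 3: T→C (pyrimidine→pyrimidine, transition)
site 4: A→G (purine→purine, transition)
site 12: C→G (pyrimidine→purine, transversion)
site 15: G→A (purine→purine, transition)
site 16: C→T (pyrimidine→pyrimidine, transition)
site 18: C→T (pyrimidine→pyrimidine, transition)
site 26: G→A (purine→purine, transition)
site 28: C→T (pyrimidine→pyrimidine, transition)
site 32: T→C (pyrimidine→pyrimidine, transition)

8 transitions, 1 transversion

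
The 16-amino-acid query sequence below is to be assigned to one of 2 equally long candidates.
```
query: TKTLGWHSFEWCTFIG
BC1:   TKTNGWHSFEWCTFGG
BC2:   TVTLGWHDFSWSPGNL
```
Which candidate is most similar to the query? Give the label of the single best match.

BC1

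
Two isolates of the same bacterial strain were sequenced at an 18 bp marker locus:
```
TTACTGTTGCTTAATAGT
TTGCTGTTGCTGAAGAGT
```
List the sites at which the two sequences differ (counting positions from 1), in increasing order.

Differences at site 3 (A→G), site 12 (T→G), site 15 (T→G).

3, 12, 15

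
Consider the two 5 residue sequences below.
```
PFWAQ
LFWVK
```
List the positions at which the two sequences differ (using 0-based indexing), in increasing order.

0, 3, 4

Scanning 0-based: 0: P/L; 3: A/V; 4: Q/K.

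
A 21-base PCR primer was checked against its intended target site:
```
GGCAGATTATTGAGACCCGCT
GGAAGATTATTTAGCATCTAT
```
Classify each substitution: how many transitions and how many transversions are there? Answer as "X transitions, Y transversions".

1 transition, 6 transversions

Mismatches (1-based):
position 3: C→A (pyrimidine→purine, transversion)
position 12: G→T (purine→pyrimidine, transversion)
position 15: A→C (purine→pyrimidine, transversion)
position 16: C→A (pyrimidine→purine, transversion)
position 17: C→T (pyrimidine→pyrimidine, transition)
position 19: G→T (purine→pyrimidine, transversion)
position 20: C→A (pyrimidine→purine, transversion)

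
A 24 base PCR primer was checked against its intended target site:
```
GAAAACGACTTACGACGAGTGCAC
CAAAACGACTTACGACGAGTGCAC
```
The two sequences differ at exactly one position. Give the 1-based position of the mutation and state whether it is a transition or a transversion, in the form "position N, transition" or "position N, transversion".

position 1, transversion

Position 1 changes G→C. G is a purine and C is a pyrimidine, so this is a transversion.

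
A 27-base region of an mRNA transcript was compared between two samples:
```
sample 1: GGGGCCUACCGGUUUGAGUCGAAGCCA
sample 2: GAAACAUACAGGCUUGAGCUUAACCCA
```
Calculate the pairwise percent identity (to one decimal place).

10 positions differ (2, 3, 4, 6, 10, 13, 19, 20, 21, 24), so 17 of 27 match: 17/27 = 62.96%.

63.0%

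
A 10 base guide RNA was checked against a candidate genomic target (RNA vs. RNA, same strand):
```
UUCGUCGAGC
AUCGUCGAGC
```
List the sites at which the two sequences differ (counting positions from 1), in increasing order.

Scanning 1-based: 1: U/A.

1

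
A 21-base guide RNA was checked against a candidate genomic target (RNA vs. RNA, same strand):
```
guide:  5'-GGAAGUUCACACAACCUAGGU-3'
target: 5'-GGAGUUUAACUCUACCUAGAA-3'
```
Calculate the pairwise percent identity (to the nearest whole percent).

67%

Mismatches at positions 4, 5, 8, 11, 13, 20, 21 (1-based): 7 of 21.
Identical positions: 14/21 = 66.67% → 67%.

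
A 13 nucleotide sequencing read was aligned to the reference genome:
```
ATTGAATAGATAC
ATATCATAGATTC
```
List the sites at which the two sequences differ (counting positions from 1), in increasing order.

3, 4, 5, 12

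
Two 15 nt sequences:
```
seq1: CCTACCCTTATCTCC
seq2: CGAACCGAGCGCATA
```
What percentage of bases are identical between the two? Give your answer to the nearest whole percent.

10 positions differ (2, 3, 7, 8, 9, 10, 11, 13, 14, 15), so 5 of 15 match: 5/15 = 33.33%.

33%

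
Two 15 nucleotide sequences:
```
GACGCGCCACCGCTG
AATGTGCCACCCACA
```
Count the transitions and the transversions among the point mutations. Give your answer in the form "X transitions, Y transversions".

Transitions (purine↔purine or pyrimidine↔pyrimidine): 1 G→A, 3 C→T, 5 C→T, 14 T→C, 15 G→A.
Transversions (purine↔pyrimidine): 12 G→C, 13 C→A.

5 transitions, 2 transversions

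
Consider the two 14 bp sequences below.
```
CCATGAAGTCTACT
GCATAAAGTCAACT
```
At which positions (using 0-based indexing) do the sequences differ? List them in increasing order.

0, 4, 10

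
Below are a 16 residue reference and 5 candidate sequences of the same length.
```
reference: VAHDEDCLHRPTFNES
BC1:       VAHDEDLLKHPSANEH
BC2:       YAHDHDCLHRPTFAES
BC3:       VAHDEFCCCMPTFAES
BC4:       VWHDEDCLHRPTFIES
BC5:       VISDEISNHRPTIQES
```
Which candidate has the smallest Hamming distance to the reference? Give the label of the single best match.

Hamming distances to reference — BC1: 6; BC2: 3; BC3: 5; BC4: 2; BC5: 7.
Smallest is BC4 with 2 mismatches.

BC4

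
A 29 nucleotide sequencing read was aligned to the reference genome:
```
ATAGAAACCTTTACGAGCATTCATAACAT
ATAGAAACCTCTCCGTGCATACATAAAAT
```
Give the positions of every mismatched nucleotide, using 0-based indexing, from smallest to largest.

Differences at position 10 (T→C), position 12 (A→C), position 15 (A→T), position 20 (T→A), position 26 (C→A).

10, 12, 15, 20, 26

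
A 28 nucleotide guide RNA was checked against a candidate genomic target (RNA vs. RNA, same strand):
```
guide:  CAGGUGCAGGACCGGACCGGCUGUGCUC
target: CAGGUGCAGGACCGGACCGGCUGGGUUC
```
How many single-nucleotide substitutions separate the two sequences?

2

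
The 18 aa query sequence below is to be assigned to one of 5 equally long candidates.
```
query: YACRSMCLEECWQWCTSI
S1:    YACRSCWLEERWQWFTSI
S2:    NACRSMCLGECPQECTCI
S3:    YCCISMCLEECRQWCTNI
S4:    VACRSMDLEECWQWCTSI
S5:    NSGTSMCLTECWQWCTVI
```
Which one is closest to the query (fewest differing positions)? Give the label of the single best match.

S1 differs at 4 positions; S2 differs at 5 positions; S3 differs at 4 positions; S4 differs at 2 positions; S5 differs at 6 positions. The closest is S4.

S4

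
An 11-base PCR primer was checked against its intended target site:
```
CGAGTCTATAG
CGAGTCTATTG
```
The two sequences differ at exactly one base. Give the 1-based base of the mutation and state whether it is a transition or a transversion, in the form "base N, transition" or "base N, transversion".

The sequences differ only at base 10: A→T (purine→pyrimidine), a transversion.

base 10, transversion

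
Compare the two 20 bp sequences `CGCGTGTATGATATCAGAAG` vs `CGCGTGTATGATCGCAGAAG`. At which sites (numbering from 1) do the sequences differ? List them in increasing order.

13, 14

Scanning 1-based: 13: A/C; 14: T/G.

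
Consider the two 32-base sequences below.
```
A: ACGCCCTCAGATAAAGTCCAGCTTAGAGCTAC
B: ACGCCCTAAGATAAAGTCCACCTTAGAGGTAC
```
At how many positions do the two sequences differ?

3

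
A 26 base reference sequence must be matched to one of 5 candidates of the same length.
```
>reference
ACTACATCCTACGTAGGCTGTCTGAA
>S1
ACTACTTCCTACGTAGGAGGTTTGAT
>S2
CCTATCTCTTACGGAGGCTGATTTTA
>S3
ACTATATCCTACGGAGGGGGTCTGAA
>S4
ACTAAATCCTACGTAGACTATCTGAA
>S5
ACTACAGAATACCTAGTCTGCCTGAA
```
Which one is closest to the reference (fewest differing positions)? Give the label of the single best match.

Hamming distances to reference — S1: 5; S2: 9; S3: 4; S4: 3; S5: 6.
Smallest is S4 with 3 mismatches.

S4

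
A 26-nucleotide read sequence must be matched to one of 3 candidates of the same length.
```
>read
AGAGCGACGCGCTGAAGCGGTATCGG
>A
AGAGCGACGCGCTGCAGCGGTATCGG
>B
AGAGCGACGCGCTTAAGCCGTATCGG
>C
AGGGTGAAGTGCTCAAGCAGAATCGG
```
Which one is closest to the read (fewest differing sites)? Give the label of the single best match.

A

Hamming distances to read — A: 1; B: 2; C: 7.
Smallest is A with 1 mismatch.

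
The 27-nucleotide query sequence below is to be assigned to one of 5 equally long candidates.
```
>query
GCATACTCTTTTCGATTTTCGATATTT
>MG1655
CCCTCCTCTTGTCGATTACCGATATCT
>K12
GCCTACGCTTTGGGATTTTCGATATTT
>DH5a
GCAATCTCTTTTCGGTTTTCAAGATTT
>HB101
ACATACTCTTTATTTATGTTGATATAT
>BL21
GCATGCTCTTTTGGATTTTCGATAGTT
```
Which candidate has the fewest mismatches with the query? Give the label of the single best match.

BL21

Hamming distances to query — MG1655: 7; K12: 4; DH5a: 5; HB101: 9; BL21: 3.
Smallest is BL21 with 3 mismatches.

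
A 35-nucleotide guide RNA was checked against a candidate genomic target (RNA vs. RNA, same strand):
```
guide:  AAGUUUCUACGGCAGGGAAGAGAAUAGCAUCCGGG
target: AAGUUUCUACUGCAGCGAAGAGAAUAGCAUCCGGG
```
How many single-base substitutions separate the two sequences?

2

Comparing position by position, 2 positions differ: 11 (G/U), 16 (G/C).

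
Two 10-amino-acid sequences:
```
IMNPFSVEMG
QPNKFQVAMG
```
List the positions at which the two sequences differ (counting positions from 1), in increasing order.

1, 2, 4, 6, 8

Differences at position 1 (I→Q), position 2 (M→P), position 4 (P→K), position 6 (S→Q), position 8 (E→A).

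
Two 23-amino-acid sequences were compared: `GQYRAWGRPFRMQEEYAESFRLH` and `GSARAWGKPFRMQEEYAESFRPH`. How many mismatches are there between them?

4

Mismatches (1-based): position 2: Q→S; position 3: Y→A; position 8: R→K; position 22: L→P.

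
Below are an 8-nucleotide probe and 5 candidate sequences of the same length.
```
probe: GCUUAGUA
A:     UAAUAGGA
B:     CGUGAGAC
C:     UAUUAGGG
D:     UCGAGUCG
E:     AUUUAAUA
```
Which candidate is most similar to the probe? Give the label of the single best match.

A differs at 4 sites; B differs at 5 sites; C differs at 4 sites; D differs at 7 sites; E differs at 3 sites. The closest is E.

E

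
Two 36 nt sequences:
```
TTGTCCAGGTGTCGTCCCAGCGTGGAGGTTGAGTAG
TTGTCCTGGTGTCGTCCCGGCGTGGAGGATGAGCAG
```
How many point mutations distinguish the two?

4

Comparing position by position, 4 positions differ: 7 (A/T), 19 (A/G), 29 (T/A), 34 (T/C).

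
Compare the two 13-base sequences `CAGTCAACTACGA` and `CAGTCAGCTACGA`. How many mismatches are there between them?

The sequences differ at sites 7 (1-based) — 1 in total.

1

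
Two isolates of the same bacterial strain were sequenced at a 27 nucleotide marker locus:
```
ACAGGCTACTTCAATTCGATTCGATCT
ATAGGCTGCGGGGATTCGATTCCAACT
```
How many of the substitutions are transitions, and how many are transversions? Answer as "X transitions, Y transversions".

3 transitions, 5 transversions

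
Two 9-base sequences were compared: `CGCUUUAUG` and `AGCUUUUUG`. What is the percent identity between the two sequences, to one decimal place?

77.8%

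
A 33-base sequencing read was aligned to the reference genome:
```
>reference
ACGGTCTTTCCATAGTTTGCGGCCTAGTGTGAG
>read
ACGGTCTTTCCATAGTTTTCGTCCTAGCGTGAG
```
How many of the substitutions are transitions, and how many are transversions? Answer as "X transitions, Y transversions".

1 transition, 2 transversions

Transitions (purine↔purine or pyrimidine↔pyrimidine): 28 T→C.
Transversions (purine↔pyrimidine): 19 G→T, 22 G→T.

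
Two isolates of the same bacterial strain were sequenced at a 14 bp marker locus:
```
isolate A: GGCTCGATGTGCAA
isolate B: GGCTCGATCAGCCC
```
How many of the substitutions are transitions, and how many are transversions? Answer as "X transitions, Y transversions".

0 transitions, 4 transversions

Mismatches (1-based):
base 9: G→C (purine→pyrimidine, transversion)
base 10: T→A (pyrimidine→purine, transversion)
base 13: A→C (purine→pyrimidine, transversion)
base 14: A→C (purine→pyrimidine, transversion)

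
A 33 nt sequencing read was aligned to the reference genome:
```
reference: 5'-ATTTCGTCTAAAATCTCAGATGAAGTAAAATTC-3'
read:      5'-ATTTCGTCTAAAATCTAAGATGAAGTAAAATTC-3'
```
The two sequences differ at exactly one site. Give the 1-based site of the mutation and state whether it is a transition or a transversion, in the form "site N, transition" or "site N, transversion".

site 17, transversion

The sequences differ only at site 17: C→A (pyrimidine→purine), a transversion.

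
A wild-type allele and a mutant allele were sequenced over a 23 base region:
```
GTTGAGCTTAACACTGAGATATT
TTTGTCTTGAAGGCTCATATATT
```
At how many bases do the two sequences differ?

The sequences differ at bases 1, 5, 6, 7, 9, 12, 13, 16, 18 (1-based) — 9 in total.

9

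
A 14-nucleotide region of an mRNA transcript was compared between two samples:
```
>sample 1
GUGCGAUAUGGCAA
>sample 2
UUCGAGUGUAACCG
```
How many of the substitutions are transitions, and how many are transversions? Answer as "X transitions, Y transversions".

6 transitions, 4 transversions

Transitions (purine↔purine or pyrimidine↔pyrimidine): 5 G→A, 6 A→G, 8 A→G, 10 G→A, 11 G→A, 14 A→G.
Transversions (purine↔pyrimidine): 1 G→U, 3 G→C, 4 C→G, 13 A→C.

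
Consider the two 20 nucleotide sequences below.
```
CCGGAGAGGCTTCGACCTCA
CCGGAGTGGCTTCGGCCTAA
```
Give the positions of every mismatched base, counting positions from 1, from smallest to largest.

7, 15, 19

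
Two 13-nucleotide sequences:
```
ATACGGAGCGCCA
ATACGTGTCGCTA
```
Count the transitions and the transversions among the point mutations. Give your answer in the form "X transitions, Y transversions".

Mismatches (1-based):
position 6: G→T (purine→pyrimidine, transversion)
position 7: A→G (purine→purine, transition)
position 8: G→T (purine→pyrimidine, transversion)
position 12: C→T (pyrimidine→pyrimidine, transition)

2 transitions, 2 transversions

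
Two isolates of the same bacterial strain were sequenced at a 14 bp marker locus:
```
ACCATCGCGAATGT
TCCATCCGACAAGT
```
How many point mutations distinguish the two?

6

Mismatches (1-based): site 1: A→T; site 7: G→C; site 8: C→G; site 9: G→A; site 10: A→C; site 12: T→A.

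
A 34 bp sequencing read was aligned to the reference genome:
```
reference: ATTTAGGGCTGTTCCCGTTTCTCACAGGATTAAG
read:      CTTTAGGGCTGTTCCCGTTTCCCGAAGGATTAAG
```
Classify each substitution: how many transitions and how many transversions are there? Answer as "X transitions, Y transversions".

Mismatches (1-based):
base 1: A→C (purine→pyrimidine, transversion)
base 22: T→C (pyrimidine→pyrimidine, transition)
base 24: A→G (purine→purine, transition)
base 25: C→A (pyrimidine→purine, transversion)

2 transitions, 2 transversions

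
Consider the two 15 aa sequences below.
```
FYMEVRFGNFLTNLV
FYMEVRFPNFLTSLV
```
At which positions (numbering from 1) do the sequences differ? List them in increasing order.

8, 13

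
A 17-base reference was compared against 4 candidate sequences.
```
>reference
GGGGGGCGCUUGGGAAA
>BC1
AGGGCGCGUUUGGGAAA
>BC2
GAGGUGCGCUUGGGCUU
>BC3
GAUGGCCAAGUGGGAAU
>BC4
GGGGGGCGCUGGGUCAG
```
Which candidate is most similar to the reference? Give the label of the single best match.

Hamming distances to reference — BC1: 3; BC2: 5; BC3: 7; BC4: 4.
Smallest is BC1 with 3 mismatches.

BC1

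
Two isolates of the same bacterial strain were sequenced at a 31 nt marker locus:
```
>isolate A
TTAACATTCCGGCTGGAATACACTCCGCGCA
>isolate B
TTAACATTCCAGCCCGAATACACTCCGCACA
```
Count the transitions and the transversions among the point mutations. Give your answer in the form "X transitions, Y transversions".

3 transitions, 1 transversion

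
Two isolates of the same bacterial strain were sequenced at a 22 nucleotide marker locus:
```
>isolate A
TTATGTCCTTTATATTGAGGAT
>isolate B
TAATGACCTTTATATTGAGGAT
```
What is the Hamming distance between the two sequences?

Comparing position by position, 2 sites differ: 2 (T/A), 6 (T/A).

2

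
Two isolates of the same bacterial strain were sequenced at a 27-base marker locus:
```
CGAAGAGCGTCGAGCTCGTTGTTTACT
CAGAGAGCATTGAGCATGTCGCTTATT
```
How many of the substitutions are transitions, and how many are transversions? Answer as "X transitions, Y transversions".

Mismatches (1-based):
position 2: G→A (purine→purine, transition)
position 3: A→G (purine→purine, transition)
position 9: G→A (purine→purine, transition)
position 11: C→T (pyrimidine→pyrimidine, transition)
position 16: T→A (pyrimidine→purine, transversion)
position 17: C→T (pyrimidine→pyrimidine, transition)
position 20: T→C (pyrimidine→pyrimidine, transition)
position 22: T→C (pyrimidine→pyrimidine, transition)
position 26: C→T (pyrimidine→pyrimidine, transition)

8 transitions, 1 transversion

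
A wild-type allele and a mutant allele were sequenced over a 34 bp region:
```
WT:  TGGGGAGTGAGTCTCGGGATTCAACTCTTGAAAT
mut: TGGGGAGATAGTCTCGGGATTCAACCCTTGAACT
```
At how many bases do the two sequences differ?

Mismatches (1-based): base 8: T→A; base 9: G→T; base 26: T→C; base 33: A→C.

4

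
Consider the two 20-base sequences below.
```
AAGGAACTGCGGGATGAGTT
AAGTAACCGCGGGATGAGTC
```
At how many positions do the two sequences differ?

The sequences differ at positions 4, 8, 20 (1-based) — 3 in total.

3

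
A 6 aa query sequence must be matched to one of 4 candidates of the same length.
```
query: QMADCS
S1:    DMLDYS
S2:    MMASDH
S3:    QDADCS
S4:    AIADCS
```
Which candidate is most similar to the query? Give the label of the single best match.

S3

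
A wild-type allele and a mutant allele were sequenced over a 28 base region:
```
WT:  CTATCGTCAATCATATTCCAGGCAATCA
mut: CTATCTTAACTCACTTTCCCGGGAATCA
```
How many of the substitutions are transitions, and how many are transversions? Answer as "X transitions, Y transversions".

1 transition, 6 transversions

Mismatches (1-based):
position 6: G→T (purine→pyrimidine, transversion)
position 8: C→A (pyrimidine→purine, transversion)
position 10: A→C (purine→pyrimidine, transversion)
position 14: T→C (pyrimidine→pyrimidine, transition)
position 15: A→T (purine→pyrimidine, transversion)
position 20: A→C (purine→pyrimidine, transversion)
position 23: C→G (pyrimidine→purine, transversion)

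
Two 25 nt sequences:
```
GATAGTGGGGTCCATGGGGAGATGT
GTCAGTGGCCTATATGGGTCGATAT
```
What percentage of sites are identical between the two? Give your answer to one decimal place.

9 positions differ (2, 3, 9, 10, 12, 13, 19, 20, 24), so 16 of 25 match: 16/25 = 64%.

64.0%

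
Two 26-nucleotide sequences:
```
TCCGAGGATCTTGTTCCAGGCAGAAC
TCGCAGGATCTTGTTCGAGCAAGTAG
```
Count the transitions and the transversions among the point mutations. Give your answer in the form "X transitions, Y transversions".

0 transitions, 7 transversions

Mismatches (1-based):
base 3: C→G (pyrimidine→purine, transversion)
base 4: G→C (purine→pyrimidine, transversion)
base 17: C→G (pyrimidine→purine, transversion)
base 20: G→C (purine→pyrimidine, transversion)
base 21: C→A (pyrimidine→purine, transversion)
base 24: A→T (purine→pyrimidine, transversion)
base 26: C→G (pyrimidine→purine, transversion)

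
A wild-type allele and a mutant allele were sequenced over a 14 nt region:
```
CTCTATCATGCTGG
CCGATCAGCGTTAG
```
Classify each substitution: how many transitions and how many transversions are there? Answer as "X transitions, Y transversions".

6 transitions, 4 transversions

Transitions (purine↔purine or pyrimidine↔pyrimidine): 2 T→C, 6 T→C, 8 A→G, 9 T→C, 11 C→T, 13 G→A.
Transversions (purine↔pyrimidine): 3 C→G, 4 T→A, 5 A→T, 7 C→A.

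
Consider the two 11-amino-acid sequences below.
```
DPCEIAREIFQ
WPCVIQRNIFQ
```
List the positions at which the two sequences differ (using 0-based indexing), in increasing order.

Scanning 0-based: 0: D/W; 3: E/V; 5: A/Q; 7: E/N.

0, 3, 5, 7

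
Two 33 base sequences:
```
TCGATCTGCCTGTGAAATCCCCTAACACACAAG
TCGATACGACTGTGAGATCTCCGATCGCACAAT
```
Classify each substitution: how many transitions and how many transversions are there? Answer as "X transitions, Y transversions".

4 transitions, 5 transversions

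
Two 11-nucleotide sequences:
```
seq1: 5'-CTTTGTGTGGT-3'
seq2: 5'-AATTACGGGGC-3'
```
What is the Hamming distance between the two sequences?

6

The sequences differ at positions 1, 2, 5, 6, 8, 11 (1-based) — 6 in total.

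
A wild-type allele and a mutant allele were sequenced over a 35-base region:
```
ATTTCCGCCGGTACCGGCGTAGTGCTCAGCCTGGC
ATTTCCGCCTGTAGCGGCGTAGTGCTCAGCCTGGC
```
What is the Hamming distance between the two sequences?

Comparing position by position, 2 sites differ: 10 (G/T), 14 (C/G).

2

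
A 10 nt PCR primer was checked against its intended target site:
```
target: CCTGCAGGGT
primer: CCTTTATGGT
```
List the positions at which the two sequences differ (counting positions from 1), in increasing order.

Scanning 1-based: 4: G/T; 5: C/T; 7: G/T.

4, 5, 7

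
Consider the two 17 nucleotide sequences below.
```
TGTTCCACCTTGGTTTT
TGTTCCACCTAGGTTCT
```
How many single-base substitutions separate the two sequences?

Comparing position by position, 2 positions differ: 11 (T/A), 16 (T/C).

2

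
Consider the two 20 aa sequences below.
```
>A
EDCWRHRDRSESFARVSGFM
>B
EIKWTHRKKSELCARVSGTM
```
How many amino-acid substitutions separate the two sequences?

Comparing position by position, 8 residues differ: 2 (D/I), 3 (C/K), 5 (R/T), 8 (D/K), 9 (R/K), 12 (S/L), 13 (F/C), 19 (F/T).

8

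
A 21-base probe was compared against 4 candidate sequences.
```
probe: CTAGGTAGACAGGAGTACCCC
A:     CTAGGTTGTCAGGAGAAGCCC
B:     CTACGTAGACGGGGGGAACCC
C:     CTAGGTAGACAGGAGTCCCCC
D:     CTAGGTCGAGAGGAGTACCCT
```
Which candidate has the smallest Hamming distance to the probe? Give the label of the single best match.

C

A differs at 4 sites; B differs at 5 sites; C differs at 1 site; D differs at 3 sites. The closest is C.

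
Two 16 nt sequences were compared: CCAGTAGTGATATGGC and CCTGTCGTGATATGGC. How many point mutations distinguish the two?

2

The sequences differ at bases 3, 6 (1-based) — 2 in total.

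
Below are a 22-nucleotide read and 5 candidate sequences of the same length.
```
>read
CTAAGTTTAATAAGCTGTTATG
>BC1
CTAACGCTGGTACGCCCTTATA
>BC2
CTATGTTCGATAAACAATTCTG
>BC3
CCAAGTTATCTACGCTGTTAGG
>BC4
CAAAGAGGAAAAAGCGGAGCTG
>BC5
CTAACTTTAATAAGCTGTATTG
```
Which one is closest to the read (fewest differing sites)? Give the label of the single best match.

BC1 differs at 9 sites; BC2 differs at 7 sites; BC3 differs at 6 sites; BC4 differs at 9 sites; BC5 differs at 3 sites. The closest is BC5.

BC5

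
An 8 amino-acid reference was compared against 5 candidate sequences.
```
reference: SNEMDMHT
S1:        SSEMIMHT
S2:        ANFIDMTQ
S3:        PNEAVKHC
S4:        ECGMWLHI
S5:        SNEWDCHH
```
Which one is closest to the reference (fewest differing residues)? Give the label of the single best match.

S1

Hamming distances to reference — S1: 2; S2: 5; S3: 5; S4: 6; S5: 3.
Smallest is S1 with 2 mismatches.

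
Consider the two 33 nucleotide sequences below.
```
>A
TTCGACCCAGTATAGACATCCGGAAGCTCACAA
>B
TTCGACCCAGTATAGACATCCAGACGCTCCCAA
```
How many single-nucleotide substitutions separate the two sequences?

Comparing position by position, 3 bases differ: 22 (G/A), 25 (A/C), 30 (A/C).

3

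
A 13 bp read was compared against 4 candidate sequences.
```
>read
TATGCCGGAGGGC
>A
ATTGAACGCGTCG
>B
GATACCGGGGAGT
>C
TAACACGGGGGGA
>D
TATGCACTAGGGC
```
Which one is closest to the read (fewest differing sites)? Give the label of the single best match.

D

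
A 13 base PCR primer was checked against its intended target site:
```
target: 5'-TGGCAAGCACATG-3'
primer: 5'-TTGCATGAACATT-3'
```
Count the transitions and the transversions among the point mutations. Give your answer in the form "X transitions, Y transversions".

0 transitions, 4 transversions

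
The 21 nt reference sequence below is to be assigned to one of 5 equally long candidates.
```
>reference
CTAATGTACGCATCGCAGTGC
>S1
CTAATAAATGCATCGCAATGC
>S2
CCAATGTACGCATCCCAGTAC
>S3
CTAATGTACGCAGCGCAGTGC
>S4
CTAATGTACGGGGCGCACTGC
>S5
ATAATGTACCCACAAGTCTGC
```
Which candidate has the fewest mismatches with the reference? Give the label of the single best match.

S3

S1 differs at 4 positions; S2 differs at 3 positions; S3 differs at 1 position; S4 differs at 4 positions; S5 differs at 8 positions. The closest is S3.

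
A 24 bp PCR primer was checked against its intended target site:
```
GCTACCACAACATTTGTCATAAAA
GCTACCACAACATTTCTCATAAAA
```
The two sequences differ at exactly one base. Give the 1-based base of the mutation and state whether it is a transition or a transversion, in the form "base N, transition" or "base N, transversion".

base 16, transversion

The sequences differ only at base 16: G→C (purine→pyrimidine), a transversion.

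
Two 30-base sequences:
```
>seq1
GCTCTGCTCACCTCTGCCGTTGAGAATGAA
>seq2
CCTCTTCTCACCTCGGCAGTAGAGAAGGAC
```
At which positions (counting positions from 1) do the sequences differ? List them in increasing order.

1, 6, 15, 18, 21, 27, 30

Differences at position 1 (G→C), position 6 (G→T), position 15 (T→G), position 18 (C→A), position 21 (T→A), position 27 (T→G), position 30 (A→C).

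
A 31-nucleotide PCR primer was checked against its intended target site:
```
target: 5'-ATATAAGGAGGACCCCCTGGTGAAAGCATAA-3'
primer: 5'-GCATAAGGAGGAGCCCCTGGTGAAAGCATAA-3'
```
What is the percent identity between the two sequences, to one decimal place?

90.3%

3 positions differ (1, 2, 13), so 28 of 31 match: 28/31 = 90.32%.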